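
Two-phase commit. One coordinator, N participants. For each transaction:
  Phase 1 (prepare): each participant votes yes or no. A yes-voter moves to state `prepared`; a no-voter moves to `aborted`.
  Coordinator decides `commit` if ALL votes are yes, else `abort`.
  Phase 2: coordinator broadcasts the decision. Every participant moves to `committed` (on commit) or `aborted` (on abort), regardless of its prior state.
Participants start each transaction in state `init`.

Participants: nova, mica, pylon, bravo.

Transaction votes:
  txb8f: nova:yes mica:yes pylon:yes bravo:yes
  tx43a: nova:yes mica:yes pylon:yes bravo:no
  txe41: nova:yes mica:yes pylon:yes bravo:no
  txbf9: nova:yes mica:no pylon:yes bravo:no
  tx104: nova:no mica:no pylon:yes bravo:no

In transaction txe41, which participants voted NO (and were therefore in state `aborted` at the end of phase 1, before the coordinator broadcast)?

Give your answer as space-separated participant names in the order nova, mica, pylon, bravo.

Answer: bravo

Derivation:
Txn txe41 phase 1: nova yes -> prepared; mica yes -> prepared; pylon yes -> prepared; bravo no -> aborted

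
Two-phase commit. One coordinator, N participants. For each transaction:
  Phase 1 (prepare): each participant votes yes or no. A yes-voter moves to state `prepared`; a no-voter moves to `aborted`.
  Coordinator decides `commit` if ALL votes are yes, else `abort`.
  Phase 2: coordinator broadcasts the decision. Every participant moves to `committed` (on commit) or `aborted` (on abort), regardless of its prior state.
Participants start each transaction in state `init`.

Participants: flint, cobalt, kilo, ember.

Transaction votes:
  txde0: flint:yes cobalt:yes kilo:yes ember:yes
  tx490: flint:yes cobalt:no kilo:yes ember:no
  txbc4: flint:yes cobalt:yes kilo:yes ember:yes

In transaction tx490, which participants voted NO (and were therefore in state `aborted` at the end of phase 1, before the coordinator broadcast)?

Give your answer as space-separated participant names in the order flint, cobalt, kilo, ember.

Answer: cobalt ember

Derivation:
Txn tx490 phase 1: flint yes -> prepared; cobalt no -> aborted; kilo yes -> prepared; ember no -> aborted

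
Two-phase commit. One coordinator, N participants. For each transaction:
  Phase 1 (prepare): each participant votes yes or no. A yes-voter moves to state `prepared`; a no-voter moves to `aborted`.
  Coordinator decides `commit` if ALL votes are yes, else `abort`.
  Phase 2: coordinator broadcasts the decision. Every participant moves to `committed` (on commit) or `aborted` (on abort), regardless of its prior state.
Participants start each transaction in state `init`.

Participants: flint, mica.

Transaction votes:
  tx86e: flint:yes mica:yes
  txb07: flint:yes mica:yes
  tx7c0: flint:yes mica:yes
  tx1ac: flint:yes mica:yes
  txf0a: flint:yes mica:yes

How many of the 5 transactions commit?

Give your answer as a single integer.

Answer: 5

Derivation:
tx86e: all yes -> commit (commits=1)
txb07: all yes -> commit (commits=2)
tx7c0: all yes -> commit (commits=3)
tx1ac: all yes -> commit (commits=4)
txf0a: all yes -> commit (commits=5)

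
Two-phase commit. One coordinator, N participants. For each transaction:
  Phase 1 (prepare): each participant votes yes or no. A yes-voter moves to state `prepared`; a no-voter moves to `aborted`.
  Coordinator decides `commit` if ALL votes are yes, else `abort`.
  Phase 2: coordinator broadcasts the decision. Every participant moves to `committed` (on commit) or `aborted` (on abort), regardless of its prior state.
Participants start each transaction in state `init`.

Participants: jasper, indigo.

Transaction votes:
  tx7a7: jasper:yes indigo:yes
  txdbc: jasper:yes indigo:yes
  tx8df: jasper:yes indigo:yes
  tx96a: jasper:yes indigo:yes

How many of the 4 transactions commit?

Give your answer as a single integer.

Answer: 4

Derivation:
tx7a7: all yes -> commit (commits=1)
txdbc: all yes -> commit (commits=2)
tx8df: all yes -> commit (commits=3)
tx96a: all yes -> commit (commits=4)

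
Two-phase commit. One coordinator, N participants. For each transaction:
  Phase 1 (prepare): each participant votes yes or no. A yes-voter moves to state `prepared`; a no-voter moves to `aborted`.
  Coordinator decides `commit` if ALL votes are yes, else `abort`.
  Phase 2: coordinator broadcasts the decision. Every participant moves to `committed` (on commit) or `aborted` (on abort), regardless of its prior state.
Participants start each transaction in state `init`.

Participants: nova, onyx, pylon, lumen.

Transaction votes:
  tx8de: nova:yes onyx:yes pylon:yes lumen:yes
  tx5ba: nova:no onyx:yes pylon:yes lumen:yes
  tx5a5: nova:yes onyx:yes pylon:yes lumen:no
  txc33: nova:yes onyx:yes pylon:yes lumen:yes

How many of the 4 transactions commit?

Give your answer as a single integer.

Answer: 2

Derivation:
tx8de: all yes -> commit (commits=1)
tx5ba: no from nova -> abort (commits=1)
tx5a5: no from lumen -> abort (commits=1)
txc33: all yes -> commit (commits=2)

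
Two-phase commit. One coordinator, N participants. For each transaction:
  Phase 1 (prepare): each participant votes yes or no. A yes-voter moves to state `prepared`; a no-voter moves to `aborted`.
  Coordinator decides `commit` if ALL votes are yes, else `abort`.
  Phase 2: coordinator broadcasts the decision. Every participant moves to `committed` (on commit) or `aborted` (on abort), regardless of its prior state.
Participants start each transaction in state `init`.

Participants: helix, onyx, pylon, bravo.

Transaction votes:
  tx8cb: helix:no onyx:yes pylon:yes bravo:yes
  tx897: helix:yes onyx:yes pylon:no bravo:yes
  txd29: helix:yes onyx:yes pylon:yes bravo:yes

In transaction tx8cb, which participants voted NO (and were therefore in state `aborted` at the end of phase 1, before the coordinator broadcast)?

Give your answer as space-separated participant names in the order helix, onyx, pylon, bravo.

Txn tx8cb phase 1: helix no -> aborted; onyx yes -> prepared; pylon yes -> prepared; bravo yes -> prepared

Answer: helix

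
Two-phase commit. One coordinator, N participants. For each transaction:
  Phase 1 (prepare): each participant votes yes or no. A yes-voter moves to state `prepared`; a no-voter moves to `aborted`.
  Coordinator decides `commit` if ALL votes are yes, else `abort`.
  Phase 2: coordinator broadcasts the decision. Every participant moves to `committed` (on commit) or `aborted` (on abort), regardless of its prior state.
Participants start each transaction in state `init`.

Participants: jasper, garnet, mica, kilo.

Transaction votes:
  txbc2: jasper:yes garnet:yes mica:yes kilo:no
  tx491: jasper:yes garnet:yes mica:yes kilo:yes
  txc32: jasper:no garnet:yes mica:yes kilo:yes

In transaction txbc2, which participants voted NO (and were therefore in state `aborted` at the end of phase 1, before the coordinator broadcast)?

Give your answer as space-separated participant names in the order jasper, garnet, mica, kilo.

Answer: kilo

Derivation:
Txn txbc2 phase 1: jasper yes -> prepared; garnet yes -> prepared; mica yes -> prepared; kilo no -> aborted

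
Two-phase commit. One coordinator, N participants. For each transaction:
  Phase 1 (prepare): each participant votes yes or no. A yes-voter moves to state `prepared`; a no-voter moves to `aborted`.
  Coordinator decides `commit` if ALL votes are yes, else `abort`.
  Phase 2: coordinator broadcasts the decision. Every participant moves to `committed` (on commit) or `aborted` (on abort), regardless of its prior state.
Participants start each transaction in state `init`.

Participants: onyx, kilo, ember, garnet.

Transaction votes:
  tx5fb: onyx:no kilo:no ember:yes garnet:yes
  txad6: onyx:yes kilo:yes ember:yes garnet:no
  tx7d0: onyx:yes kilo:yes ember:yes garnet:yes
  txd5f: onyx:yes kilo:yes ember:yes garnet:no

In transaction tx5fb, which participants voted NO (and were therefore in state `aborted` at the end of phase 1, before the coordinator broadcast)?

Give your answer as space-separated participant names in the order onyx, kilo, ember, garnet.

Txn tx5fb phase 1: onyx no -> aborted; kilo no -> aborted; ember yes -> prepared; garnet yes -> prepared

Answer: onyx kilo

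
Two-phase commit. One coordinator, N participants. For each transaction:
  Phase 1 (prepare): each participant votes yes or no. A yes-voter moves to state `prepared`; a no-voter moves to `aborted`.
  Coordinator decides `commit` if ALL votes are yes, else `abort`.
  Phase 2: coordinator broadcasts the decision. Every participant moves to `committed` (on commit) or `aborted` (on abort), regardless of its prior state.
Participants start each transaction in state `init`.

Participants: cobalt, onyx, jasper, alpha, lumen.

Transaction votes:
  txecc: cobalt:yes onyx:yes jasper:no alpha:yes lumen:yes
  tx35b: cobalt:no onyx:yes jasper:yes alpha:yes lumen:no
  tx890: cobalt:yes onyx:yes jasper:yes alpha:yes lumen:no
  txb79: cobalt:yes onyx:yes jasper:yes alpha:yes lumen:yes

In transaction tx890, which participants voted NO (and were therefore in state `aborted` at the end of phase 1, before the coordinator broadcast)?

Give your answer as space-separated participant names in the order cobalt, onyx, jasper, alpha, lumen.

Answer: lumen

Derivation:
Txn tx890 phase 1: cobalt yes -> prepared; onyx yes -> prepared; jasper yes -> prepared; alpha yes -> prepared; lumen no -> aborted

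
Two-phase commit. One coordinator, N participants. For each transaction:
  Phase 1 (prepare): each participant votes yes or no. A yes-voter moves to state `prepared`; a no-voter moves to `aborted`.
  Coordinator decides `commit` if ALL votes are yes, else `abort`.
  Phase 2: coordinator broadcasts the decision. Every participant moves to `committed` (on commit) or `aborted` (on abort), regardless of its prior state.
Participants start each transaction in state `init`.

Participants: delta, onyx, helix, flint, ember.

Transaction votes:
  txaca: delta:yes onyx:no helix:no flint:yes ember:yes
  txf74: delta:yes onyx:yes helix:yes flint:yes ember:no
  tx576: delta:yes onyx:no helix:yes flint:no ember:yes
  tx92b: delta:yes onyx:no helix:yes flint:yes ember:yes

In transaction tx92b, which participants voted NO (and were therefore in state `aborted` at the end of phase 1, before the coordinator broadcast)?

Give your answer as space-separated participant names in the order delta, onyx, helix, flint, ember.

Txn tx92b phase 1: delta yes -> prepared; onyx no -> aborted; helix yes -> prepared; flint yes -> prepared; ember yes -> prepared

Answer: onyx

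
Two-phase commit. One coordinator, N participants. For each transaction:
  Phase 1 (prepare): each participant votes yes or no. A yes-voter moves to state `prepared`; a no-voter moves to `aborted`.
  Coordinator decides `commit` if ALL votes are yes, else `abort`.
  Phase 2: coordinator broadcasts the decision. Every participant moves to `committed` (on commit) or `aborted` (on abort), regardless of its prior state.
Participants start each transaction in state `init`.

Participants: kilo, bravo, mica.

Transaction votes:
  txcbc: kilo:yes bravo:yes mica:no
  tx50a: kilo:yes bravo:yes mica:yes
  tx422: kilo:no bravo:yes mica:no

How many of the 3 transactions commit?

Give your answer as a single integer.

Answer: 1

Derivation:
txcbc: no from mica -> abort (commits=0)
tx50a: all yes -> commit (commits=1)
tx422: no from kilo, mica -> abort (commits=1)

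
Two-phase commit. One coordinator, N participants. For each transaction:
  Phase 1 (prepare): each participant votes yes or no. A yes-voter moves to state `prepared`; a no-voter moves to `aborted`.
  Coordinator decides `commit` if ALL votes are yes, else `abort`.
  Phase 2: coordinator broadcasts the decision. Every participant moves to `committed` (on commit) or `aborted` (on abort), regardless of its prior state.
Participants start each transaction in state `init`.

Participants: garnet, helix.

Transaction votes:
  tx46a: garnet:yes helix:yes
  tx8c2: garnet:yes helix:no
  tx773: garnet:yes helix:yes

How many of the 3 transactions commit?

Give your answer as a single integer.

Answer: 2

Derivation:
tx46a: all yes -> commit (commits=1)
tx8c2: no from helix -> abort (commits=1)
tx773: all yes -> commit (commits=2)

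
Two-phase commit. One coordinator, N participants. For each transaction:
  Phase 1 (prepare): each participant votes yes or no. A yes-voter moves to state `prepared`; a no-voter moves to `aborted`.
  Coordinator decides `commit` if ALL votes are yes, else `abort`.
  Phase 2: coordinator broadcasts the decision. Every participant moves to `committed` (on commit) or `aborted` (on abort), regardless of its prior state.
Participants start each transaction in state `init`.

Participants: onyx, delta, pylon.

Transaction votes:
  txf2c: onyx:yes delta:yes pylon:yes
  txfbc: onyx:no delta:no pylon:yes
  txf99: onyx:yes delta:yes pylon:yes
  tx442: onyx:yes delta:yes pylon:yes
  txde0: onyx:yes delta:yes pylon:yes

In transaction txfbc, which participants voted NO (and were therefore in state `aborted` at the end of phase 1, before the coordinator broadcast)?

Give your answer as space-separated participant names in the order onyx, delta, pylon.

Answer: onyx delta

Derivation:
Txn txfbc phase 1: onyx no -> aborted; delta no -> aborted; pylon yes -> prepared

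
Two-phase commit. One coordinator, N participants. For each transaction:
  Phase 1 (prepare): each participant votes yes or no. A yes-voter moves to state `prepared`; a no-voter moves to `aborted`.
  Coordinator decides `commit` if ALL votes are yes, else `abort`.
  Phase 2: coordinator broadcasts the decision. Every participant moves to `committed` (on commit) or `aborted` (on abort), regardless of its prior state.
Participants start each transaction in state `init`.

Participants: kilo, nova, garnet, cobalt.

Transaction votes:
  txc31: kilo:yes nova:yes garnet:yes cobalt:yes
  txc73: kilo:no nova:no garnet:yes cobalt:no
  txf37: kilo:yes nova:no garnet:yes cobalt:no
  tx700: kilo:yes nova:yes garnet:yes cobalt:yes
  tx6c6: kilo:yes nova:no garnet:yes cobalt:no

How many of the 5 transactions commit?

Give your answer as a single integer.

Answer: 2

Derivation:
txc31: all yes -> commit (commits=1)
txc73: no from kilo, nova, cobalt -> abort (commits=1)
txf37: no from nova, cobalt -> abort (commits=1)
tx700: all yes -> commit (commits=2)
tx6c6: no from nova, cobalt -> abort (commits=2)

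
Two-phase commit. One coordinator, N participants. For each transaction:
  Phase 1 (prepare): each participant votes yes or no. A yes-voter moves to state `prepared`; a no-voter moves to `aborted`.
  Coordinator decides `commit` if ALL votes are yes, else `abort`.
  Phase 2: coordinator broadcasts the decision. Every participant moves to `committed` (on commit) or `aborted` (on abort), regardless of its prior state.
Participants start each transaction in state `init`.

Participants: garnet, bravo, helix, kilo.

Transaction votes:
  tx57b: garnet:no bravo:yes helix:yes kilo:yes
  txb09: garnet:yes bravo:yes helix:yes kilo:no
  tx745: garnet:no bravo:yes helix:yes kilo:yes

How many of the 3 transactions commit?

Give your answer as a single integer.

Answer: 0

Derivation:
tx57b: no from garnet -> abort (commits=0)
txb09: no from kilo -> abort (commits=0)
tx745: no from garnet -> abort (commits=0)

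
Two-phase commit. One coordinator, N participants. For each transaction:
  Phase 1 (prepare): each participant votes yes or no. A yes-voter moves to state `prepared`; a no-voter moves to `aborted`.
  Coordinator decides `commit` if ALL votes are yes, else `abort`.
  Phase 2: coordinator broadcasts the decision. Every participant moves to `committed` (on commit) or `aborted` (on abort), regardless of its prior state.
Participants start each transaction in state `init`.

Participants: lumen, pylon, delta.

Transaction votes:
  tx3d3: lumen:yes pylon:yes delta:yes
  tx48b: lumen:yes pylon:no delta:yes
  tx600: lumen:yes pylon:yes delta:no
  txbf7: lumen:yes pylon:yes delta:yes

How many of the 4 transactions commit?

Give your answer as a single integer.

tx3d3: all yes -> commit (commits=1)
tx48b: no from pylon -> abort (commits=1)
tx600: no from delta -> abort (commits=1)
txbf7: all yes -> commit (commits=2)

Answer: 2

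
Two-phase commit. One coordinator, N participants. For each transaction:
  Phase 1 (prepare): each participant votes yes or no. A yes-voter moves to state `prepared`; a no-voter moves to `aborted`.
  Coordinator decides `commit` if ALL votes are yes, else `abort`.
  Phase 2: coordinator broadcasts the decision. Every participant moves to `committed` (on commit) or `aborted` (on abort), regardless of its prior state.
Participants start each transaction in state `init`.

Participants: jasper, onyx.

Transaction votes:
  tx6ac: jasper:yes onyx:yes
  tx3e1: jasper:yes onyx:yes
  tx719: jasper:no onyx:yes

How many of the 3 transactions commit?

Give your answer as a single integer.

Answer: 2

Derivation:
tx6ac: all yes -> commit (commits=1)
tx3e1: all yes -> commit (commits=2)
tx719: no from jasper -> abort (commits=2)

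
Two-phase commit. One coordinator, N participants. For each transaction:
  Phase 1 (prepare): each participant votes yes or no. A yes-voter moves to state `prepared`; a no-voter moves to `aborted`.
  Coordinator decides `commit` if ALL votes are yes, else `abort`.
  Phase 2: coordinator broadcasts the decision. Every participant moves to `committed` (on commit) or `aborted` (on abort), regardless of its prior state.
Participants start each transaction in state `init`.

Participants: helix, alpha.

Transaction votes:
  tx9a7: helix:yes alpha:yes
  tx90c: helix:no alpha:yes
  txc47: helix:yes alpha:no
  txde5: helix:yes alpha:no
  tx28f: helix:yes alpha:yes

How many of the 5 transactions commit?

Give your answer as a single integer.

tx9a7: all yes -> commit (commits=1)
tx90c: no from helix -> abort (commits=1)
txc47: no from alpha -> abort (commits=1)
txde5: no from alpha -> abort (commits=1)
tx28f: all yes -> commit (commits=2)

Answer: 2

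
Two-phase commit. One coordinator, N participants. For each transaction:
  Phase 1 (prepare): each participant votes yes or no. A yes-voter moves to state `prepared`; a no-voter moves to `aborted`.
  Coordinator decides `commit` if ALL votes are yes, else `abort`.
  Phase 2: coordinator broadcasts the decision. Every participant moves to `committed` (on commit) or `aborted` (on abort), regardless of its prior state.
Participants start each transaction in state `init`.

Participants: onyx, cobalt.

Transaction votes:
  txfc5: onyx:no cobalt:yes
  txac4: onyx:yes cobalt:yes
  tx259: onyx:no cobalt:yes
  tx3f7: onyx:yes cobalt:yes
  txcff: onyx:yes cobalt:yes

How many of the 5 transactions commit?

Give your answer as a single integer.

txfc5: no from onyx -> abort (commits=0)
txac4: all yes -> commit (commits=1)
tx259: no from onyx -> abort (commits=1)
tx3f7: all yes -> commit (commits=2)
txcff: all yes -> commit (commits=3)

Answer: 3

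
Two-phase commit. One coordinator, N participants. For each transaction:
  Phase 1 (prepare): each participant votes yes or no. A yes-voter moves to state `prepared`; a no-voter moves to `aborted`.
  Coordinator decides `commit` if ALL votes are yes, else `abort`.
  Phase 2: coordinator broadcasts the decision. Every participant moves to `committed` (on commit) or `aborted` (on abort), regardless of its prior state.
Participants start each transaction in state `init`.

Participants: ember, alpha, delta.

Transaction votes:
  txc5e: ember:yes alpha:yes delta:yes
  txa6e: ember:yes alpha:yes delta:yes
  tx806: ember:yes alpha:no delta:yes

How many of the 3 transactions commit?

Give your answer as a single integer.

txc5e: all yes -> commit (commits=1)
txa6e: all yes -> commit (commits=2)
tx806: no from alpha -> abort (commits=2)

Answer: 2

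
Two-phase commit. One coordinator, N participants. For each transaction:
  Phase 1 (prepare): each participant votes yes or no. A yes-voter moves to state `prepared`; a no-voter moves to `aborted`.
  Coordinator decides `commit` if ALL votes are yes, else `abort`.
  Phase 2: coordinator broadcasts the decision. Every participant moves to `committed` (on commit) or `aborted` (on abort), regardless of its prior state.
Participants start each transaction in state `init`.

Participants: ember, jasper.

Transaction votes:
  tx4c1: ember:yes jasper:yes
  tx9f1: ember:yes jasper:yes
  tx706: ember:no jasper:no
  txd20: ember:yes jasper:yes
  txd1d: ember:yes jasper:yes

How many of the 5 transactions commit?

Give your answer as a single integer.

tx4c1: all yes -> commit (commits=1)
tx9f1: all yes -> commit (commits=2)
tx706: no from ember, jasper -> abort (commits=2)
txd20: all yes -> commit (commits=3)
txd1d: all yes -> commit (commits=4)

Answer: 4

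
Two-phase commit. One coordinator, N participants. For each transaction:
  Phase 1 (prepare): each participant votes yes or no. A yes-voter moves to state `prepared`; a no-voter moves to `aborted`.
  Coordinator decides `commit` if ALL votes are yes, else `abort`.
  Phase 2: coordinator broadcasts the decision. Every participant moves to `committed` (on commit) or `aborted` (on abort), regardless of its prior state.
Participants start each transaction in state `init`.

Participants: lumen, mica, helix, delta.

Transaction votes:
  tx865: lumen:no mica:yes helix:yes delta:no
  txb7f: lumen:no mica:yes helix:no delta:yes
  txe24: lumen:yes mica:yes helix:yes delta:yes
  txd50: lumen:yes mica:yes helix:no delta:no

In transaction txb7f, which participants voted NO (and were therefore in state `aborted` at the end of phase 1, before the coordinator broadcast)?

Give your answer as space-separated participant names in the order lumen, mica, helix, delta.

Answer: lumen helix

Derivation:
Txn txb7f phase 1: lumen no -> aborted; mica yes -> prepared; helix no -> aborted; delta yes -> prepared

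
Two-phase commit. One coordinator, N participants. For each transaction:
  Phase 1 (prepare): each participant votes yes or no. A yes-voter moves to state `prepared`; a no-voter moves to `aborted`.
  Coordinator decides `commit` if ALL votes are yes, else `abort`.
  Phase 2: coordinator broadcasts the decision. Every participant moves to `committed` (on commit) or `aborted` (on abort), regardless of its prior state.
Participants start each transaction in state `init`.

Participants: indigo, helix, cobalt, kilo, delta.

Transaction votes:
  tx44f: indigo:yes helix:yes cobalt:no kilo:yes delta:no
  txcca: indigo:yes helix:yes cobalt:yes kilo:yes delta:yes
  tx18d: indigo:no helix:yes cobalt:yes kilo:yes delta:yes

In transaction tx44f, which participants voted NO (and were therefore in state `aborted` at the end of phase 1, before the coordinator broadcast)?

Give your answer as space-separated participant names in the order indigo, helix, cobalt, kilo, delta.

Answer: cobalt delta

Derivation:
Txn tx44f phase 1: indigo yes -> prepared; helix yes -> prepared; cobalt no -> aborted; kilo yes -> prepared; delta no -> aborted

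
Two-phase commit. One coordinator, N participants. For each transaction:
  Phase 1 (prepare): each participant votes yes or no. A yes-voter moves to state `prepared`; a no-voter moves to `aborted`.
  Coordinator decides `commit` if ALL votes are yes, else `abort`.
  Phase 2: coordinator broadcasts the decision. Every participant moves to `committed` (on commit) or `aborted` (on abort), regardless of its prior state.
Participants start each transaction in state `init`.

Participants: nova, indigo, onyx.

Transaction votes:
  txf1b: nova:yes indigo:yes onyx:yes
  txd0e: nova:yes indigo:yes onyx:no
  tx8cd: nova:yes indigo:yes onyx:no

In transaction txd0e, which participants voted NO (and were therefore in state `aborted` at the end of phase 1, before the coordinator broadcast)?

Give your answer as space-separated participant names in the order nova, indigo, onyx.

Txn txd0e phase 1: nova yes -> prepared; indigo yes -> prepared; onyx no -> aborted

Answer: onyx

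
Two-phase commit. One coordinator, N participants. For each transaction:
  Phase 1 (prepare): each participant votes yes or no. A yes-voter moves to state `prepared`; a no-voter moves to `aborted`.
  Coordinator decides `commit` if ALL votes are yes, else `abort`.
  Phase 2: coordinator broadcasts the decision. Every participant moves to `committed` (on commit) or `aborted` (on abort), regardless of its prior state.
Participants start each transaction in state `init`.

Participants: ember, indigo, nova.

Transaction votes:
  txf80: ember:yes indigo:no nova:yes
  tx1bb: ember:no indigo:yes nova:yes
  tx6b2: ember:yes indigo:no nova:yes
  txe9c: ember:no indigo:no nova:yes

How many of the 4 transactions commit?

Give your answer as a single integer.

txf80: no from indigo -> abort (commits=0)
tx1bb: no from ember -> abort (commits=0)
tx6b2: no from indigo -> abort (commits=0)
txe9c: no from ember, indigo -> abort (commits=0)

Answer: 0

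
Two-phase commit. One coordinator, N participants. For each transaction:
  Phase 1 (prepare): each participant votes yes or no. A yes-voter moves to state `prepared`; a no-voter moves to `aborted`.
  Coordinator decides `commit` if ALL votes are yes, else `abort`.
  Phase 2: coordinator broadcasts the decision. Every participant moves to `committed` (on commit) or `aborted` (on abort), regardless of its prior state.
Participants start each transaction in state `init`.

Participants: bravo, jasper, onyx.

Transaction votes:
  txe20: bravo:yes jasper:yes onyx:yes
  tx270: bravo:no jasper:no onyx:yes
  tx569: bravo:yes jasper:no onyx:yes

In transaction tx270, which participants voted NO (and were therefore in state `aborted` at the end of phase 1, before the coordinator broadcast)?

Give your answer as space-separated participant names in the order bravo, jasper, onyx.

Txn tx270 phase 1: bravo no -> aborted; jasper no -> aborted; onyx yes -> prepared

Answer: bravo jasper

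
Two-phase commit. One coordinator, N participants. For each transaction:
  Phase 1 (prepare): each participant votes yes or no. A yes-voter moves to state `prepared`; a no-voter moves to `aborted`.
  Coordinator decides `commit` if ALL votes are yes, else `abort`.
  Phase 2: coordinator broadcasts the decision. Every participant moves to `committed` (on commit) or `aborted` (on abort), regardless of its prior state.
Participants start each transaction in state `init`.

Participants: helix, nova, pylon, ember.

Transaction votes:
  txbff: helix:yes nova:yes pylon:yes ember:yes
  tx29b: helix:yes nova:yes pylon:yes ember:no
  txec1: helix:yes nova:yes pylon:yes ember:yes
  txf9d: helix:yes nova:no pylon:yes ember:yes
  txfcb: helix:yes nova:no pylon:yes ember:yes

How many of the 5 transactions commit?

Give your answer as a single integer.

Answer: 2

Derivation:
txbff: all yes -> commit (commits=1)
tx29b: no from ember -> abort (commits=1)
txec1: all yes -> commit (commits=2)
txf9d: no from nova -> abort (commits=2)
txfcb: no from nova -> abort (commits=2)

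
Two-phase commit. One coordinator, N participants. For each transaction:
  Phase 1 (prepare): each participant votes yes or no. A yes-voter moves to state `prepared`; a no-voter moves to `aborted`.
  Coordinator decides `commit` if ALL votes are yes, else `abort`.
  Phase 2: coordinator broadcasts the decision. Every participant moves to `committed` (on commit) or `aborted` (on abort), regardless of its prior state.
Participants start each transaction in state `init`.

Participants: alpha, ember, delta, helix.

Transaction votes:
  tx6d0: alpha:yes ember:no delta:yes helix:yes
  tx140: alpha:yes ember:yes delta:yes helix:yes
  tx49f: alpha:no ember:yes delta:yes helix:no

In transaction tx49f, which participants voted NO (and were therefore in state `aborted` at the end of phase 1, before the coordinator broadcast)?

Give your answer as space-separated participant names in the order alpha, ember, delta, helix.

Answer: alpha helix

Derivation:
Txn tx49f phase 1: alpha no -> aborted; ember yes -> prepared; delta yes -> prepared; helix no -> aborted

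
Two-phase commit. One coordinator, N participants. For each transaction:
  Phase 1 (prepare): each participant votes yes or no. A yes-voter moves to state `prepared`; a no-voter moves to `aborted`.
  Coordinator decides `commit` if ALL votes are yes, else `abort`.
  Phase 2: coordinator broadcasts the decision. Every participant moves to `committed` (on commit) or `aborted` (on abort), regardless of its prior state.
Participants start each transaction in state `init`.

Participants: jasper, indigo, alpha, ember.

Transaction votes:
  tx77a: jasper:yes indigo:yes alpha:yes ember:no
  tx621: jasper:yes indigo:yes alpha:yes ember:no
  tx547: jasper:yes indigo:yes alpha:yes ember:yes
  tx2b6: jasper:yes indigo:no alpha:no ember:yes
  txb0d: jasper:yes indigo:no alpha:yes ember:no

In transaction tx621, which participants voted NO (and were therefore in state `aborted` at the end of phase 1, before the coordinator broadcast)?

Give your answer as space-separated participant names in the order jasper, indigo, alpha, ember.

Txn tx621 phase 1: jasper yes -> prepared; indigo yes -> prepared; alpha yes -> prepared; ember no -> aborted

Answer: ember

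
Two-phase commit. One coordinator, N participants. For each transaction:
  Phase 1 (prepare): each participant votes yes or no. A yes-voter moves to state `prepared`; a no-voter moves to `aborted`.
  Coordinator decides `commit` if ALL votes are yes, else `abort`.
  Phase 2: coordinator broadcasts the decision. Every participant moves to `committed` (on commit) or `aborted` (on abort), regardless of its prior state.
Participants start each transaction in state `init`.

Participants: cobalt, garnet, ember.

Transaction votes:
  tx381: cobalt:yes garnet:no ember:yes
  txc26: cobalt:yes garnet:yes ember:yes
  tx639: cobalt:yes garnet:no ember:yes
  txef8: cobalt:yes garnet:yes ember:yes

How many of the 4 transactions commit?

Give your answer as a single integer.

tx381: no from garnet -> abort (commits=0)
txc26: all yes -> commit (commits=1)
tx639: no from garnet -> abort (commits=1)
txef8: all yes -> commit (commits=2)

Answer: 2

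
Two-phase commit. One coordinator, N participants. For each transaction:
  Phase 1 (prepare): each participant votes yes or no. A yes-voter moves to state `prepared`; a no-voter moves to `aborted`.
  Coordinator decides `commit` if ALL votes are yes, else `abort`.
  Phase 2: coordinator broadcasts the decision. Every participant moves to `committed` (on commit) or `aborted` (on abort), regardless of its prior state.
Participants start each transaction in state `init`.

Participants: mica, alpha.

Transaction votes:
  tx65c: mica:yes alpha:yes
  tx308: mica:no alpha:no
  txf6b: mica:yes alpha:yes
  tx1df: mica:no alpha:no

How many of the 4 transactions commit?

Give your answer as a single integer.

tx65c: all yes -> commit (commits=1)
tx308: no from mica, alpha -> abort (commits=1)
txf6b: all yes -> commit (commits=2)
tx1df: no from mica, alpha -> abort (commits=2)

Answer: 2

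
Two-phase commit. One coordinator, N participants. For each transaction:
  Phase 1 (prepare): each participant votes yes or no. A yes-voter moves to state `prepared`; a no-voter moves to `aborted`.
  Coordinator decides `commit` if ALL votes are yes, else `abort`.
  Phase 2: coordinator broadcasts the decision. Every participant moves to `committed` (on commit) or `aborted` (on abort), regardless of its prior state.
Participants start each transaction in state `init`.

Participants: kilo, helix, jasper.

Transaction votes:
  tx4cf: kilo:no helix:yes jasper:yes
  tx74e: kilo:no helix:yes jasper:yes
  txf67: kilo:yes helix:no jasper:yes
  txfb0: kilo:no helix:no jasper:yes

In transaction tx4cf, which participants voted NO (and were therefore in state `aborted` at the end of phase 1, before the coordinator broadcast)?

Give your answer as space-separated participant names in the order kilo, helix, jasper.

Answer: kilo

Derivation:
Txn tx4cf phase 1: kilo no -> aborted; helix yes -> prepared; jasper yes -> prepared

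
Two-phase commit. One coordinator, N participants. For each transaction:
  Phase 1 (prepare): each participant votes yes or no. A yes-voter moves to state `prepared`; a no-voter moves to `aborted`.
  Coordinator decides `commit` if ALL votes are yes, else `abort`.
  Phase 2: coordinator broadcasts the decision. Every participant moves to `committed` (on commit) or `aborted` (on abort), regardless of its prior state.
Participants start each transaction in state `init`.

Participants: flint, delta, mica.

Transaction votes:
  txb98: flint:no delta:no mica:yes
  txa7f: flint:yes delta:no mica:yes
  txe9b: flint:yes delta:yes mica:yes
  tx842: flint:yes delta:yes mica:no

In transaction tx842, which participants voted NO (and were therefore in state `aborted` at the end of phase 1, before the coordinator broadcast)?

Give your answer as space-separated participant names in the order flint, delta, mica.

Txn tx842 phase 1: flint yes -> prepared; delta yes -> prepared; mica no -> aborted

Answer: mica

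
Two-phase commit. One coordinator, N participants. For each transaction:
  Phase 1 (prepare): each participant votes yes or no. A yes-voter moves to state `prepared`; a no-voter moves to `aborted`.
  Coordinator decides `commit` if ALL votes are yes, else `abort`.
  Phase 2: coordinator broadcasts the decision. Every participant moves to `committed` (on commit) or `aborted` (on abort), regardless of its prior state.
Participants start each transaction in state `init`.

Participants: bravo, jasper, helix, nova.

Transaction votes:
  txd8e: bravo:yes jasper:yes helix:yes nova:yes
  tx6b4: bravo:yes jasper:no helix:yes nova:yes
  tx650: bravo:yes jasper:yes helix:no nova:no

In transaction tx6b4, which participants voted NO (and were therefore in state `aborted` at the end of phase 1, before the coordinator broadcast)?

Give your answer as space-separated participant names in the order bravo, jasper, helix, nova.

Txn tx6b4 phase 1: bravo yes -> prepared; jasper no -> aborted; helix yes -> prepared; nova yes -> prepared

Answer: jasper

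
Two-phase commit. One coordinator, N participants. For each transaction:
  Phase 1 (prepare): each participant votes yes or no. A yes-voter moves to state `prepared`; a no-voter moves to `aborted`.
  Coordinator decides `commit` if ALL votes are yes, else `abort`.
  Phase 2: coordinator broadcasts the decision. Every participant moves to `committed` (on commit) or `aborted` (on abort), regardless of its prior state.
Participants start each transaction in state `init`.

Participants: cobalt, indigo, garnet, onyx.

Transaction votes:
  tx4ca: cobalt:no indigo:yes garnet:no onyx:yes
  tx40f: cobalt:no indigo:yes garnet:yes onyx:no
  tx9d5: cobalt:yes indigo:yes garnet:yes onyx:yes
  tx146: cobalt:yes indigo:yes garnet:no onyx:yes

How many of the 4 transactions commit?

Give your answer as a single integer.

Answer: 1

Derivation:
tx4ca: no from cobalt, garnet -> abort (commits=0)
tx40f: no from cobalt, onyx -> abort (commits=0)
tx9d5: all yes -> commit (commits=1)
tx146: no from garnet -> abort (commits=1)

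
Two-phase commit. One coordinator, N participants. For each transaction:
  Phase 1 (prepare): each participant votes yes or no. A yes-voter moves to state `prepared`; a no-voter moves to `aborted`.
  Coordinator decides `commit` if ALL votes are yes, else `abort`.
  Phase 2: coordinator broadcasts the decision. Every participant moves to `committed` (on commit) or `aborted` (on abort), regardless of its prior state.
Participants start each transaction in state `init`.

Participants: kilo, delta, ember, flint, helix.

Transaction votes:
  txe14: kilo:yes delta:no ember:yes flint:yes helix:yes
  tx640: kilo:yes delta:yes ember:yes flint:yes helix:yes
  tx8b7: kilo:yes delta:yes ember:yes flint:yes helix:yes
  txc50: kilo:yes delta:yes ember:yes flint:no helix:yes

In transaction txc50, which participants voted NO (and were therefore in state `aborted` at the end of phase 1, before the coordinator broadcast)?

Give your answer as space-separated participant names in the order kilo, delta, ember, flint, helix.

Answer: flint

Derivation:
Txn txc50 phase 1: kilo yes -> prepared; delta yes -> prepared; ember yes -> prepared; flint no -> aborted; helix yes -> prepared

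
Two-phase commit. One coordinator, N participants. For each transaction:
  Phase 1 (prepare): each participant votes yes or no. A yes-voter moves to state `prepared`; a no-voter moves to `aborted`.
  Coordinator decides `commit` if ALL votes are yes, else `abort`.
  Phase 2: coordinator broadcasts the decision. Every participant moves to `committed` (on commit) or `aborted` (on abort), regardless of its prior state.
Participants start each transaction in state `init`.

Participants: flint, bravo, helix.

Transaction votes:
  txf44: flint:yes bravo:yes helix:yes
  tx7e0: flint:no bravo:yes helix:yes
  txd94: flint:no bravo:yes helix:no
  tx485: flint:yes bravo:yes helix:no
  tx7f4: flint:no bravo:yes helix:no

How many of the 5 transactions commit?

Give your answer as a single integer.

Answer: 1

Derivation:
txf44: all yes -> commit (commits=1)
tx7e0: no from flint -> abort (commits=1)
txd94: no from flint, helix -> abort (commits=1)
tx485: no from helix -> abort (commits=1)
tx7f4: no from flint, helix -> abort (commits=1)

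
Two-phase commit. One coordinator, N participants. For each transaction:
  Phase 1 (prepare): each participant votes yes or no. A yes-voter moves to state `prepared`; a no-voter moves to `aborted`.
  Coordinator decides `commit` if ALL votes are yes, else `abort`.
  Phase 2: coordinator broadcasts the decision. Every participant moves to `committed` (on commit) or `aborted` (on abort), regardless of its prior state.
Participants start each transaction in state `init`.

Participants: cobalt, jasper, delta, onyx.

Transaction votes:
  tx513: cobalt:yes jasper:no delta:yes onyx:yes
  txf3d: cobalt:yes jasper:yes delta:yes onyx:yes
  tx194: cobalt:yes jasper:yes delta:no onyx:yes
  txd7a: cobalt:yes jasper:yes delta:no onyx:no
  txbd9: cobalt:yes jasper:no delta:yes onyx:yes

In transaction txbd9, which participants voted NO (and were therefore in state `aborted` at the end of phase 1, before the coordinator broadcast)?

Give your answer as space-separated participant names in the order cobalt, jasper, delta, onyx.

Txn txbd9 phase 1: cobalt yes -> prepared; jasper no -> aborted; delta yes -> prepared; onyx yes -> prepared

Answer: jasper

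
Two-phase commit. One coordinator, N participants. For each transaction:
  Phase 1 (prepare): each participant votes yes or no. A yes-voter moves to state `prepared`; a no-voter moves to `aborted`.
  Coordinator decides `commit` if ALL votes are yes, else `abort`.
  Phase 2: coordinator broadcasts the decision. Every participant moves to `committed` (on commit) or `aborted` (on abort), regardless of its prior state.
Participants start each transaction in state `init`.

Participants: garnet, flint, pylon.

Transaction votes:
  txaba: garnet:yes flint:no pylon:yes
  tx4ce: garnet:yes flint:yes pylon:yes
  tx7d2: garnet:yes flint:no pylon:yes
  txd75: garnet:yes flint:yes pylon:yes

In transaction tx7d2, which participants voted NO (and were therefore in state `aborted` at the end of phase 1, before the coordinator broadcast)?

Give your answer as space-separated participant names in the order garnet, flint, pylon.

Answer: flint

Derivation:
Txn tx7d2 phase 1: garnet yes -> prepared; flint no -> aborted; pylon yes -> prepared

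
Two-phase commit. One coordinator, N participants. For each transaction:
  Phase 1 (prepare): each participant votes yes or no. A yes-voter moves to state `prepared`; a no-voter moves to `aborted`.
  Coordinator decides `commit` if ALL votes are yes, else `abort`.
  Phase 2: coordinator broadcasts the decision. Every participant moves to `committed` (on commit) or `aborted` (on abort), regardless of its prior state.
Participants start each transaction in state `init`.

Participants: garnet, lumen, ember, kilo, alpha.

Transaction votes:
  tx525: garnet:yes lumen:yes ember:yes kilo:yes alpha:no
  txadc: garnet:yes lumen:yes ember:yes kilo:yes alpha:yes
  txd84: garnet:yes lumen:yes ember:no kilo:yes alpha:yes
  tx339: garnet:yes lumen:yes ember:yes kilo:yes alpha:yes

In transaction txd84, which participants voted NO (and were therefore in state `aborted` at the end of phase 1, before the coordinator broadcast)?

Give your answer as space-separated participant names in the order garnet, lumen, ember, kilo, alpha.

Answer: ember

Derivation:
Txn txd84 phase 1: garnet yes -> prepared; lumen yes -> prepared; ember no -> aborted; kilo yes -> prepared; alpha yes -> prepared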